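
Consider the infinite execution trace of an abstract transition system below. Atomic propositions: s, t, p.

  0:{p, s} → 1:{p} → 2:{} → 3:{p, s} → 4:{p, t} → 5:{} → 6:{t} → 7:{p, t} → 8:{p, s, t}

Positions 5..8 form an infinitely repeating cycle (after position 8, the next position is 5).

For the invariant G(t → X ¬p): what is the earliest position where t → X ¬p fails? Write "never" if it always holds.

6

Check t → X ¬p at each position in order: 0 ✓, 1 ✓, 2 ✓, 3 ✓, 4 ✓, 5 ✓.
At position 6 the labels are {t} and the next position 7 has {p, t}, so t → X ¬p is false there. This is the first violation.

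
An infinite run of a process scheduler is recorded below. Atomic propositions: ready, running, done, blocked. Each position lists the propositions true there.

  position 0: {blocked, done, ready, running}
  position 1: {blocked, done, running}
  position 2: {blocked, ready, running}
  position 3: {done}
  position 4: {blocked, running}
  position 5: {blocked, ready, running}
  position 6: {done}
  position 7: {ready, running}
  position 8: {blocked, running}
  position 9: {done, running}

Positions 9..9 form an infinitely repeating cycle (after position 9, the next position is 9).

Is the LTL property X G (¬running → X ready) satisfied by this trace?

Does not hold

The position after 0 is 1; G (¬running → X ready) is false there.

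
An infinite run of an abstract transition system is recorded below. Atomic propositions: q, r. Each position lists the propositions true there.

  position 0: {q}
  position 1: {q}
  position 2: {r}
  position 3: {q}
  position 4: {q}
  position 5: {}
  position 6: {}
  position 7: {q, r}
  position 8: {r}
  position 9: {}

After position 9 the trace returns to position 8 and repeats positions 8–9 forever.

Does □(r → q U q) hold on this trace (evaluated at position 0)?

r → q U q must hold at every position from 0 onward. It fails at position 2, so □(r → q U q) is false.
Positions where r holds: 2, 7, 8.
Check q U q at each: 2→fails, 7→ok, 8→fails.

Does not hold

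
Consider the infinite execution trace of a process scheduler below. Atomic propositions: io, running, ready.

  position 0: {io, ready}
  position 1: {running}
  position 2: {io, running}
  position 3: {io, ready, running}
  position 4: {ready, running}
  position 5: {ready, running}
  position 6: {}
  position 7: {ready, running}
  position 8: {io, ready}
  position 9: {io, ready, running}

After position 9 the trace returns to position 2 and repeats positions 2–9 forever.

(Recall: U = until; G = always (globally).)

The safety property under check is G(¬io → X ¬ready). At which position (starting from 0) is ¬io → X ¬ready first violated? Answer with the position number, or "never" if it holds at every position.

Check ¬io → X ¬ready at each position in order: 0 ✓, 1 ✓, 2 ✓, 3 ✓.
At position 4 the labels are {ready, running} and the next position 5 has {ready, running}, so ¬io → X ¬ready is false there. This is the first violation.

4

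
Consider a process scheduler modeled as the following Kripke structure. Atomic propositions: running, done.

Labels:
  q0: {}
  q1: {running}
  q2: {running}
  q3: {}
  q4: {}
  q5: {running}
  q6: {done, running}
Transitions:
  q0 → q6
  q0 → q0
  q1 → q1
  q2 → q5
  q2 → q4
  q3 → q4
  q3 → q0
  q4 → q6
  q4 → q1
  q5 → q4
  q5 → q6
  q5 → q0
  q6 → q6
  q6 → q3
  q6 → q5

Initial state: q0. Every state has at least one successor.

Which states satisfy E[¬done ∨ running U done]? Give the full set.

{q0, q2, q3, q4, q5, q6}

States satisfying ¬done ∨ running: {q0, q1, q2, q3, q4, q5, q6}.
States satisfying done: {q6}.
States satisfying E[¬done ∨ running U done]: {q0, q2, q3, q4, q5, q6}.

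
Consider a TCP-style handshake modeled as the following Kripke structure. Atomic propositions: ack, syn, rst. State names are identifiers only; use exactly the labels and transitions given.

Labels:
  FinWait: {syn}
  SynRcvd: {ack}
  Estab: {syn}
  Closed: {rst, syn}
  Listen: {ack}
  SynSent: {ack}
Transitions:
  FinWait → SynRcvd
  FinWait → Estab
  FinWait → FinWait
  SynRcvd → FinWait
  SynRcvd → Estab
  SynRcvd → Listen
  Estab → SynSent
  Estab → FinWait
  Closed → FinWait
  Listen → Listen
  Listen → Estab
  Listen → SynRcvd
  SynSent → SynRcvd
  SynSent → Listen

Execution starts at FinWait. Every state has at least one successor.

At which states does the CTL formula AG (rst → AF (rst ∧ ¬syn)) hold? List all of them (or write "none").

States satisfying rst → AF (rst ∧ ¬syn): {FinWait, SynRcvd, Estab, Listen, SynSent}.
States satisfying AG (rst → AF (rst ∧ ¬syn)): {FinWait, SynRcvd, Estab, Listen, SynSent}.

{FinWait, SynRcvd, Estab, Listen, SynSent}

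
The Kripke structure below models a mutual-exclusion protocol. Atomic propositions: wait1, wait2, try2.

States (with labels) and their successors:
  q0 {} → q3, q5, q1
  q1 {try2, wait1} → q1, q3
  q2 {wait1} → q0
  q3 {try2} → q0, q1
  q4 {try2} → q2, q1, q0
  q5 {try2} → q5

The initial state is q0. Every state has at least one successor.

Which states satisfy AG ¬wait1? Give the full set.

{q5}

States satisfying ¬wait1: {q0, q3, q4, q5}.
States satisfying AG ¬wait1: {q5}.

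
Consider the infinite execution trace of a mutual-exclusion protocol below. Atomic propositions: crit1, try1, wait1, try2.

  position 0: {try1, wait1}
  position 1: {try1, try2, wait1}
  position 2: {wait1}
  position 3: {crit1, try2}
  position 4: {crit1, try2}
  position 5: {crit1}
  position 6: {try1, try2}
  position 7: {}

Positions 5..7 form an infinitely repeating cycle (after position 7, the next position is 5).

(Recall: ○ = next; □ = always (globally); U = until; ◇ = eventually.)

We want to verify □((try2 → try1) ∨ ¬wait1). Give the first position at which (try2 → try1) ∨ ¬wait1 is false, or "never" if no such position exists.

never

(try2 → try1) ∨ ¬wait1 holds at every position 0..7, and those are all the positions the trace ever visits, so the invariant □((try2 → try1) ∨ ¬wait1) is never violated.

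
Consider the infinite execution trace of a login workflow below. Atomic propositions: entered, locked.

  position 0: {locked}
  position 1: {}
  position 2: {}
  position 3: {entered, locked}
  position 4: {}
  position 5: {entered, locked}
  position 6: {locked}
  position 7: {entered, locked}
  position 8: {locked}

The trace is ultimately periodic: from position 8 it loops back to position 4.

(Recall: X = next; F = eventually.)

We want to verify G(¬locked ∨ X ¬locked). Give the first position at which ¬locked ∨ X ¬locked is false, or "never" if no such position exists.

Check ¬locked ∨ X ¬locked at each position in order: 0 ✓, 1 ✓, 2 ✓, 3 ✓, 4 ✓.
At position 5 the labels are {entered, locked} and the next position 6 has {locked}, so ¬locked ∨ X ¬locked is false there. This is the first violation.

5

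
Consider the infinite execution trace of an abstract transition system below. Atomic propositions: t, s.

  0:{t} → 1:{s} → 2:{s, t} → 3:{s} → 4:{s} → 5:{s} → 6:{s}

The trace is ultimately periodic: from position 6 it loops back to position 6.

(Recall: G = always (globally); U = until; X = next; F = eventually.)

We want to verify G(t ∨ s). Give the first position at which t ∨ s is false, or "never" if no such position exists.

never

t ∨ s holds at every position 0..6, and those are all the positions the trace ever visits, so the invariant G(t ∨ s) is never violated.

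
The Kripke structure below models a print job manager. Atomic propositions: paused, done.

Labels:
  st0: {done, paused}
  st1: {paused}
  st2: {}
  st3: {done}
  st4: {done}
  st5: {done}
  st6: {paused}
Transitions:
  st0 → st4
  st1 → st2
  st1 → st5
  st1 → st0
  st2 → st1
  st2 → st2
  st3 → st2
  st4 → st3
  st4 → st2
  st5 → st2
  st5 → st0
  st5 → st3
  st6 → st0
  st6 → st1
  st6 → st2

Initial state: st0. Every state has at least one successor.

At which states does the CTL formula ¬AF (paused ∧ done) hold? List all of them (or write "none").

{st1, st2, st3, st4, st5, st6}

States satisfying paused ∧ done: {st0}.
States satisfying AF (paused ∧ done): {st0}.
States satisfying ¬AF (paused ∧ done): {st1, st2, st3, st4, st5, st6}.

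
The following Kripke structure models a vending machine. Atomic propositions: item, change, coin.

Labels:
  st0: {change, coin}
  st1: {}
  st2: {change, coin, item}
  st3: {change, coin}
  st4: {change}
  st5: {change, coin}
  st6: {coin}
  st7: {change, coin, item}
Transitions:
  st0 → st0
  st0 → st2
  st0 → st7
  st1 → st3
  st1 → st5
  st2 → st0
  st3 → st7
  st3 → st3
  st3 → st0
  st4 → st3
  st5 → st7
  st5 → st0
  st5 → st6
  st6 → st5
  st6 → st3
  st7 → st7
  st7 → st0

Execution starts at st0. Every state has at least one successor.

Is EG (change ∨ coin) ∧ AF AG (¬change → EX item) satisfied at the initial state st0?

States satisfying change ∨ coin: {st0, st2, st3, st4, st5, st6, st7}.
States satisfying EG (change ∨ coin): {st0, st2, st3, st4, st5, st6, st7}.
States satisfying AG (¬change → EX item): {st0, st2, st3, st4, st7}.
States satisfying AF AG (¬change → EX item): {st0, st2, st3, st4, st7}.
States satisfying EG (change ∨ coin) ∧ AF AG (¬change → EX item): {st0, st2, st3, st4, st7}.
st0 ∈ Sat(EG (change ∨ coin) ∧ AF AG (¬change → EX item)).

Yes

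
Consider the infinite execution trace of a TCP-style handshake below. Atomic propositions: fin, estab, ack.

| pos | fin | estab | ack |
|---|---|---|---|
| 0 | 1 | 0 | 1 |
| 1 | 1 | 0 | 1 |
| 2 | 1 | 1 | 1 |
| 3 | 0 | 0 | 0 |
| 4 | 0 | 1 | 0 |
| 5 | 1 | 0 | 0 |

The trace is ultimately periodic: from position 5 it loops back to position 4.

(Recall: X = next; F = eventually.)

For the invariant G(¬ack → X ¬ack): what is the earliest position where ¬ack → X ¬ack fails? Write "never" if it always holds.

never

¬ack → X ¬ack holds at every position 0..5, and those are all the positions the trace ever visits, so the invariant G(¬ack → X ¬ack) is never violated.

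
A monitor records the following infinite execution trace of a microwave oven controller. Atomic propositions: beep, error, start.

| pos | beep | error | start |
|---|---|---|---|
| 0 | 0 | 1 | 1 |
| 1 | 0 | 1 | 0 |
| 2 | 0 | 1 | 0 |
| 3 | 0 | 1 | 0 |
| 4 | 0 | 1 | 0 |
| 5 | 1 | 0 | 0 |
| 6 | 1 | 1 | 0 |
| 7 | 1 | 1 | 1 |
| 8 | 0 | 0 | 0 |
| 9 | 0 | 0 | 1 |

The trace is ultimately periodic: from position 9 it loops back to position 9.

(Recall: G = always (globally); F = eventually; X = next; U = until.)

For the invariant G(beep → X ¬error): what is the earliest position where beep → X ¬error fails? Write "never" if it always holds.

5

Check beep → X ¬error at each position in order: 0 ✓, 1 ✓, 2 ✓, 3 ✓, 4 ✓.
At position 5 the labels are {beep} and the next position 6 has {beep, error}, so beep → X ¬error is false there. This is the first violation.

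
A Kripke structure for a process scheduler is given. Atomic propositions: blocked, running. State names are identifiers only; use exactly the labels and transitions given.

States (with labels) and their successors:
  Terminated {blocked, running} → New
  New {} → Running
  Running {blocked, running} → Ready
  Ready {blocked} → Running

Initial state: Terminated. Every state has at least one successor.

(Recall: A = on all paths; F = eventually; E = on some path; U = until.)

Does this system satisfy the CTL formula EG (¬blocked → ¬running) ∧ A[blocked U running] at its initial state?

States satisfying ¬blocked → ¬running: {Terminated, New, Running, Ready}.
States satisfying EG (¬blocked → ¬running): {Terminated, New, Running, Ready}.
States satisfying blocked: {Terminated, Running, Ready}.
States satisfying running: {Terminated, Running}.
States satisfying A[blocked U running]: {Terminated, Running, Ready}.
States satisfying EG (¬blocked → ¬running) ∧ A[blocked U running]: {Terminated, Running, Ready}.
Terminated ∈ Sat(EG (¬blocked → ¬running) ∧ A[blocked U running]).

Holds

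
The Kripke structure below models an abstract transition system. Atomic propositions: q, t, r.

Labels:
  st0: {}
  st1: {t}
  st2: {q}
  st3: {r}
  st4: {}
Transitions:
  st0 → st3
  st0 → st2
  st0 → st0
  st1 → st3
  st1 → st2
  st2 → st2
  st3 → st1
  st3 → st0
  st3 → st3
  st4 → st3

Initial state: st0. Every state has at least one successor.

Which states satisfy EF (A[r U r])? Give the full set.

States satisfying A[r U r]: {st3}.
States satisfying EF (A[r U r]): {st0, st1, st3, st4}.

{st0, st1, st3, st4}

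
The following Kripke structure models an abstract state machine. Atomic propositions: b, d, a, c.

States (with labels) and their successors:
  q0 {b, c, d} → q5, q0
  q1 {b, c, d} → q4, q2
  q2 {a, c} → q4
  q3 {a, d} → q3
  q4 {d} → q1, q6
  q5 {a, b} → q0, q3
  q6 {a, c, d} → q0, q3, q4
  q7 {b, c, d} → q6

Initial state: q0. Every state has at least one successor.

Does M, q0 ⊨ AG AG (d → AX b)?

States satisfying AG (d → AX b): ∅.
States satisfying AG AG (d → AX b): ∅.
q0 is reachable from q0 and violates AG (d → AX b), so AG fails at q0.
q0 ∉ Sat(AG AG (d → AX b)).

No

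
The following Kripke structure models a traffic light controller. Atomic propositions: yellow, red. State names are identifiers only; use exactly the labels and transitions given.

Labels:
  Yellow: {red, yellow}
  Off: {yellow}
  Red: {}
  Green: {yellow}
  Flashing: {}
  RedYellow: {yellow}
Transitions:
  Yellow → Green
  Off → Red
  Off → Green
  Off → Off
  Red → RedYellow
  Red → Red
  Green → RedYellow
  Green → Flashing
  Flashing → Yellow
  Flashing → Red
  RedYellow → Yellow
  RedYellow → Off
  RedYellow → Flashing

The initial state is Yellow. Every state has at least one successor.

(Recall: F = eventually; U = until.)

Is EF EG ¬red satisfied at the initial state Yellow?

States satisfying EG ¬red: {Off, Red, Green, Flashing, RedYellow}.
States satisfying EF EG ¬red: {Yellow, Off, Red, Green, Flashing, RedYellow}.
Some path from Yellow reaches a state where EG ¬red holds.
Yellow ∈ Sat(EF EG ¬red).

Satisfied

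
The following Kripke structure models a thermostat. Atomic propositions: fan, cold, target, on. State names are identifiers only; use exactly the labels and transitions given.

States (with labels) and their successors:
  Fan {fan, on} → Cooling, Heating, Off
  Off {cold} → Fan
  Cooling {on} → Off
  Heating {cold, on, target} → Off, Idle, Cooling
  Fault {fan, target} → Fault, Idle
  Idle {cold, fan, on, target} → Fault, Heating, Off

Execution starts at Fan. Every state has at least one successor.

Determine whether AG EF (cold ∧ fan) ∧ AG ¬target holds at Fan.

No

States satisfying EF (cold ∧ fan): {Fan, Off, Cooling, Heating, Fault, Idle}.
States satisfying AG EF (cold ∧ fan): {Fan, Off, Cooling, Heating, Fault, Idle}.
States satisfying ¬target: {Fan, Off, Cooling}.
States satisfying AG ¬target: ∅.
States satisfying AG EF (cold ∧ fan) ∧ AG ¬target: ∅.
Fan ∉ Sat(AG EF (cold ∧ fan) ∧ AG ¬target).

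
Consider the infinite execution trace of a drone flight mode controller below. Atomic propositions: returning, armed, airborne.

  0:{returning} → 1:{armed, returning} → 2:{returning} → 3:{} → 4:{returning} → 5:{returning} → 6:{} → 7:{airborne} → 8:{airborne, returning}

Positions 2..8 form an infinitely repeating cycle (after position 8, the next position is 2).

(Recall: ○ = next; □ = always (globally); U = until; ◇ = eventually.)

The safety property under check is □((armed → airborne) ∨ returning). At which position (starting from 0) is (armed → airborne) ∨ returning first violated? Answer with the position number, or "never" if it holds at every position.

(armed → airborne) ∨ returning holds at every position 0..8, and those are all the positions the trace ever visits, so the invariant □((armed → airborne) ∨ returning) is never violated.

never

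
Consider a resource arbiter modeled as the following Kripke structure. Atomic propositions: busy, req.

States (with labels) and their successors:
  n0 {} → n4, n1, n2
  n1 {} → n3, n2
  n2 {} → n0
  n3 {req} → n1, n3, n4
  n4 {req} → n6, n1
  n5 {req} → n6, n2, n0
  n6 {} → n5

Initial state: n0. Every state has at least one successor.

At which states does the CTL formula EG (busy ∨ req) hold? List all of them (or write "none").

{n3}

States satisfying busy ∨ req: {n3, n4, n5}.
States satisfying EG (busy ∨ req): {n3}.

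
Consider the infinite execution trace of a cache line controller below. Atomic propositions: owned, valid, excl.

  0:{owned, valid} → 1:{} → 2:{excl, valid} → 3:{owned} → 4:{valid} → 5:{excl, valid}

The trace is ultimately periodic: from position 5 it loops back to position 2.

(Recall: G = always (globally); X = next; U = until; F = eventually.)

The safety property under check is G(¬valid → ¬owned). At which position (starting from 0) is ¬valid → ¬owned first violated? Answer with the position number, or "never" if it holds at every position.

Check ¬valid → ¬owned at each position in order: 0 ✓, 1 ✓, 2 ✓.
At position 3 the labels are {owned}, so ¬valid → ¬owned is false there. This is the first violation.

3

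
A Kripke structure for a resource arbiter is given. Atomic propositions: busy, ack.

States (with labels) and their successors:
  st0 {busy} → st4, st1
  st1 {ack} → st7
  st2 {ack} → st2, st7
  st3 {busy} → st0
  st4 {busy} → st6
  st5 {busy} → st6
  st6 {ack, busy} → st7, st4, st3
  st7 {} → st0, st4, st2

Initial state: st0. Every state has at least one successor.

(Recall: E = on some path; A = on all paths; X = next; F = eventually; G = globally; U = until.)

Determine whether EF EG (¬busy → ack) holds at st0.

States satisfying EG (¬busy → ack): {st0, st2, st3, st4, st5, st6}.
States satisfying EF EG (¬busy → ack): {st0, st1, st2, st3, st4, st5, st6, st7}.
Some path from st0 reaches a state where EG (¬busy → ack) holds.
st0 ∈ Sat(EF EG (¬busy → ack)).

Holds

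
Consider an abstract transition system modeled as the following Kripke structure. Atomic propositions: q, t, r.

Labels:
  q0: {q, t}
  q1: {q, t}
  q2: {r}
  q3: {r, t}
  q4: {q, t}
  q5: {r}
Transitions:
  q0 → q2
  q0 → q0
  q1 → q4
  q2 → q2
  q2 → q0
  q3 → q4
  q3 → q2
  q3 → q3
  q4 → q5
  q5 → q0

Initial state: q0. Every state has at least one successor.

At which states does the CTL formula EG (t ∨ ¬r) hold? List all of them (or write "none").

States satisfying t ∨ ¬r: {q0, q1, q3, q4}.
States satisfying EG (t ∨ ¬r): {q0, q3}.

{q0, q3}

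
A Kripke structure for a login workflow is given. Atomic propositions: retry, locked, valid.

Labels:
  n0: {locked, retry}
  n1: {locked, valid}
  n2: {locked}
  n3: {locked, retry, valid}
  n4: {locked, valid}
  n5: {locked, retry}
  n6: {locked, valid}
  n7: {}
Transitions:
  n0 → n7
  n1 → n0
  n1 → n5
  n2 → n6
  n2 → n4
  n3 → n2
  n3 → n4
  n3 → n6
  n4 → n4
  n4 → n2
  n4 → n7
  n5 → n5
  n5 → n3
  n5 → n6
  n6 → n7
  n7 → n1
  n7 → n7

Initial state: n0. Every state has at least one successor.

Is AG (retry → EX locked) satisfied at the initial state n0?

No

States satisfying retry → EX locked: {n1, n2, n3, n4, n5, n6, n7}.
States satisfying AG (retry → EX locked): ∅.
n0 is reachable from n0 and violates retry → EX locked, so AG fails at n0.
n0 ∉ Sat(AG (retry → EX locked)).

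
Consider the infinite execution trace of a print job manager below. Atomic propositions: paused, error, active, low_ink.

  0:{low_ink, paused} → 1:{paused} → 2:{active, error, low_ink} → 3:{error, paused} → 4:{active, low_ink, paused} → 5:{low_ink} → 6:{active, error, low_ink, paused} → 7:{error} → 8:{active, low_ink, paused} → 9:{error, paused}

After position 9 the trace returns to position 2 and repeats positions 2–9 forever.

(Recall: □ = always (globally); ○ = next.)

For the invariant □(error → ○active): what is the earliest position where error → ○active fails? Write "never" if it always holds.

2

Check error → ○active at each position in order: 0 ✓, 1 ✓.
At position 2 the labels are {active, error, low_ink} and the next position 3 has {error, paused}, so error → ○active is false there. This is the first violation.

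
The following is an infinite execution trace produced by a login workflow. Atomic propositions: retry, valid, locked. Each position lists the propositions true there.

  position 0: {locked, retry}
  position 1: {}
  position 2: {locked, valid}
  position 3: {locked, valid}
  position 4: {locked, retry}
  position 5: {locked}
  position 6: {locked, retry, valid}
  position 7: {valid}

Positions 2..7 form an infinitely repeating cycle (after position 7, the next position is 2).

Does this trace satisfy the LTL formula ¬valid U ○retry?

Walking from position 0: at position 2, ○retry has not yet held and ¬valid fails, so ¬valid U ○retry is false.

Violated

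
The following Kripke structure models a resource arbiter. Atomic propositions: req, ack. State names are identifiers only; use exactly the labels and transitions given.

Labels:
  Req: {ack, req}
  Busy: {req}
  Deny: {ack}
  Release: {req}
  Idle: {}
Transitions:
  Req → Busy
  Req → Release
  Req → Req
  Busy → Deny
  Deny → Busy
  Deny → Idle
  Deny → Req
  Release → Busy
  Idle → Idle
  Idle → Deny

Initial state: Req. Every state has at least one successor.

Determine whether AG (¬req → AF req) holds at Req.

States satisfying ¬req → AF req: {Req, Busy, Release}.
States satisfying AG (¬req → AF req): ∅.
Deny is reachable from Req and violates ¬req → AF req, so AG fails at Req.
Req ∉ Sat(AG (¬req → AF req)).

Does not hold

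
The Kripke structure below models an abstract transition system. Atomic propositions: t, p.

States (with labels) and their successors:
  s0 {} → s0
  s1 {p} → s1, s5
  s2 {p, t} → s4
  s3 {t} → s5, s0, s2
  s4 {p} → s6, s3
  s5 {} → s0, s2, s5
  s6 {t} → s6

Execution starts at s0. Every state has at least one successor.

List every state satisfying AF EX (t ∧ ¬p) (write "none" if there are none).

{s2, s4, s6}

States satisfying EX (t ∧ ¬p): {s4, s6}.
States satisfying AF EX (t ∧ ¬p): {s2, s4, s6}.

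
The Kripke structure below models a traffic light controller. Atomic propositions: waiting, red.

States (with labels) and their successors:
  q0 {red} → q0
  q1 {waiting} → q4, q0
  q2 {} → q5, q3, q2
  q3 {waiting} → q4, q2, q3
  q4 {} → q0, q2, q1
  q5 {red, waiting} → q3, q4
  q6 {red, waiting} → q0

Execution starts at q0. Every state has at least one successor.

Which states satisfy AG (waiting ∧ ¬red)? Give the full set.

States satisfying waiting ∧ ¬red: {q1, q3}.
States satisfying AG (waiting ∧ ¬red): ∅.

none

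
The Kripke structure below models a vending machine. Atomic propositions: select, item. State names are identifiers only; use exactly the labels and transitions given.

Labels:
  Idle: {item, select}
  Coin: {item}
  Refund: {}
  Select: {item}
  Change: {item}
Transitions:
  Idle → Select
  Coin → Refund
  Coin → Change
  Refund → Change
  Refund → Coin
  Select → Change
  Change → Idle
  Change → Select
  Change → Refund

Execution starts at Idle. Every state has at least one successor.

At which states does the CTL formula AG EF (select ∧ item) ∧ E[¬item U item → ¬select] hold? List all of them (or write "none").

States satisfying EF (select ∧ item): {Idle, Coin, Refund, Select, Change}.
States satisfying AG EF (select ∧ item): {Idle, Coin, Refund, Select, Change}.
States satisfying ¬item: {Refund}.
States satisfying item → ¬select: {Coin, Refund, Select, Change}.
States satisfying E[¬item U item → ¬select]: {Coin, Refund, Select, Change}.
States satisfying AG EF (select ∧ item) ∧ E[¬item U item → ¬select]: {Coin, Refund, Select, Change}.

{Coin, Refund, Select, Change}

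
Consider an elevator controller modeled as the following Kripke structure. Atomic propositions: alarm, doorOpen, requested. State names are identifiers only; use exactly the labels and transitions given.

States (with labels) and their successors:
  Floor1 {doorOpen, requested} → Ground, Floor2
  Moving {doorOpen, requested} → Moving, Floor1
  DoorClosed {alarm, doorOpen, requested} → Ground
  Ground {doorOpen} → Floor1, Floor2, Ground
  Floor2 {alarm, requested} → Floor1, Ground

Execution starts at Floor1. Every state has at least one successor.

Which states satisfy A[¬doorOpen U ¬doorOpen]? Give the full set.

{Floor2}

States satisfying ¬doorOpen: {Floor2}.
States satisfying A[¬doorOpen U ¬doorOpen]: {Floor2}.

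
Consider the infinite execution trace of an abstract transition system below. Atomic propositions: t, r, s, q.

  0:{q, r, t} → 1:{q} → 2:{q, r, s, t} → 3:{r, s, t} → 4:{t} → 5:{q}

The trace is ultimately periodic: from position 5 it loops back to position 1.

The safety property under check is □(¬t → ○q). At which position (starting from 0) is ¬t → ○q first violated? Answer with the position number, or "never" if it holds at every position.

never

¬t → ○q holds at every position 0..5, and those are all the positions the trace ever visits, so the invariant □(¬t → ○q) is never violated.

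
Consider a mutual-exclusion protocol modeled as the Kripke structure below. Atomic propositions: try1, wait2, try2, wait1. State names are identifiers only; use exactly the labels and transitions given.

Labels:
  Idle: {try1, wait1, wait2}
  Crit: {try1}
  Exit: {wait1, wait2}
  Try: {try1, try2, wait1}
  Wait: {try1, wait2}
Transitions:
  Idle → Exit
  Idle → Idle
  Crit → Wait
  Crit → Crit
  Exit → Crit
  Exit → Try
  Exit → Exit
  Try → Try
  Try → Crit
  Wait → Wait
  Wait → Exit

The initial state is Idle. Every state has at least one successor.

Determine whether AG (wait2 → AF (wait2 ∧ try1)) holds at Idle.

States satisfying wait2 → AF (wait2 ∧ try1): {Idle, Crit, Try, Wait}.
States satisfying AG (wait2 → AF (wait2 ∧ try1)): ∅.
Exit is reachable from Idle and violates wait2 → AF (wait2 ∧ try1), so AG fails at Idle.
Idle ∉ Sat(AG (wait2 → AF (wait2 ∧ try1))).

No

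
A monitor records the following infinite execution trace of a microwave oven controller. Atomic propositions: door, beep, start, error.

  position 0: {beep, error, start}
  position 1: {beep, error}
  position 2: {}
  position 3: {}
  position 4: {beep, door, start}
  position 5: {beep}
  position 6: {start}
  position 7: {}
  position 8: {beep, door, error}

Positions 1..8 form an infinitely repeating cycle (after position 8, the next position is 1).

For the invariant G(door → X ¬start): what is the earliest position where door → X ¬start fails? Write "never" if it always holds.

door → X ¬start holds at every position 0..8, and those are all the positions the trace ever visits, so the invariant G(door → X ¬start) is never violated.

never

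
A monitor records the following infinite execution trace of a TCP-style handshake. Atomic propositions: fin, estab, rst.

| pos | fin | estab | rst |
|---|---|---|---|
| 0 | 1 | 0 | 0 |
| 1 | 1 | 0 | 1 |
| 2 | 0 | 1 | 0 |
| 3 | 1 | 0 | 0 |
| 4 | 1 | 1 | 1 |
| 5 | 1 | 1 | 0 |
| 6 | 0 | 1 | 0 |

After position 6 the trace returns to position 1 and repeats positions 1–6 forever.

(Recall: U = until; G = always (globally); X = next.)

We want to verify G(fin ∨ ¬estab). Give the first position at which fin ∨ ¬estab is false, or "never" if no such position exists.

2

Check fin ∨ ¬estab at each position in order: 0 ✓, 1 ✓.
At position 2 the labels are {estab}, so fin ∨ ¬estab is false there. This is the first violation.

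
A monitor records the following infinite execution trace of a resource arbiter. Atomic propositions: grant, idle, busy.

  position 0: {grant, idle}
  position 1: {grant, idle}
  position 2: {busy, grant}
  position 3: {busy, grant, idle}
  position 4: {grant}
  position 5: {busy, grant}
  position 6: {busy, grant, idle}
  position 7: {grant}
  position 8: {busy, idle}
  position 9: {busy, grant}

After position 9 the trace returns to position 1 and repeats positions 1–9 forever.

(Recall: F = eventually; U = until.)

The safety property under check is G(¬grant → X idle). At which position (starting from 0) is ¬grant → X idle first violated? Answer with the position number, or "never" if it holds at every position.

Check ¬grant → X idle at each position in order: 0 ✓, 1 ✓, 2 ✓, 3 ✓, 4 ✓, 5 ✓, 6 ✓, 7 ✓.
At position 8 the labels are {busy, idle} and the next position 9 has {busy, grant}, so ¬grant → X idle is false there. This is the first violation.

8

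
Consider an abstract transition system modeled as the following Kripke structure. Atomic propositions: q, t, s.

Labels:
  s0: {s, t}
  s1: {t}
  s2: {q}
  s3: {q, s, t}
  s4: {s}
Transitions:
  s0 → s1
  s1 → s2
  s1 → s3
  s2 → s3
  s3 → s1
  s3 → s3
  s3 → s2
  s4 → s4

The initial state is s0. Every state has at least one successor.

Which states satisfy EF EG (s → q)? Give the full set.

States satisfying EG (s → q): {s1, s2, s3}.
States satisfying EF EG (s → q): {s0, s1, s2, s3}.

{s0, s1, s2, s3}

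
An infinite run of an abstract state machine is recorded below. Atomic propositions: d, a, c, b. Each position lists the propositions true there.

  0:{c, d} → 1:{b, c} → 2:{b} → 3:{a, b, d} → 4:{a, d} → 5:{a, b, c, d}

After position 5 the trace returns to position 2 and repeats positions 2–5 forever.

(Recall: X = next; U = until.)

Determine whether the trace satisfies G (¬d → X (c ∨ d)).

¬d → X (c ∨ d) must hold at every position from 0 onward. It fails at position 1, so G (¬d → X (c ∨ d)) is false.
Positions where ¬d holds: 1, 2.
Check X (c ∨ d) at each: 1→fails, 2→ok.

No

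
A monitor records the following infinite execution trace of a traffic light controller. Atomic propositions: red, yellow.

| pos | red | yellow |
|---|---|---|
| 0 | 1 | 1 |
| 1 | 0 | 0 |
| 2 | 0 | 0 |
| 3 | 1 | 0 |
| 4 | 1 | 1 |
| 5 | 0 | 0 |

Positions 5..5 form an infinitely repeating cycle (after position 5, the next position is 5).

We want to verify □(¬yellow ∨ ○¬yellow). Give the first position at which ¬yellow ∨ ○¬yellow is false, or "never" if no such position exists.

never

¬yellow ∨ ○¬yellow holds at every position 0..5, and those are all the positions the trace ever visits, so the invariant □(¬yellow ∨ ○¬yellow) is never violated.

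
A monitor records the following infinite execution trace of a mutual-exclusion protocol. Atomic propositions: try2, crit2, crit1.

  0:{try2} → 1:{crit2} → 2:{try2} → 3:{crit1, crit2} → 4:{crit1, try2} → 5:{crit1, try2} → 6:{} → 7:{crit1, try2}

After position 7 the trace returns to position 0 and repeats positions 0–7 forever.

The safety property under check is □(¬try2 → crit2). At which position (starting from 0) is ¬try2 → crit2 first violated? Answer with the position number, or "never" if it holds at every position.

Check ¬try2 → crit2 at each position in order: 0 ✓, 1 ✓, 2 ✓, 3 ✓, 4 ✓, 5 ✓.
At position 6 the labels are {}, so ¬try2 → crit2 is false there. This is the first violation.

6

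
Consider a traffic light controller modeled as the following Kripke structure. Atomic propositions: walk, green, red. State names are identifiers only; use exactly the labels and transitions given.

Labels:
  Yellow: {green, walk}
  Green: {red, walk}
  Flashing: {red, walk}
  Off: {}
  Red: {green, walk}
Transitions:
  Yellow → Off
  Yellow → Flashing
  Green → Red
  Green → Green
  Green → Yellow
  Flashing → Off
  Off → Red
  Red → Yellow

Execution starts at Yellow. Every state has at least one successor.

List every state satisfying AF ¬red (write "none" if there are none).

States satisfying ¬red: {Yellow, Off, Red}.
States satisfying AF ¬red: {Yellow, Flashing, Off, Red}.

{Yellow, Flashing, Off, Red}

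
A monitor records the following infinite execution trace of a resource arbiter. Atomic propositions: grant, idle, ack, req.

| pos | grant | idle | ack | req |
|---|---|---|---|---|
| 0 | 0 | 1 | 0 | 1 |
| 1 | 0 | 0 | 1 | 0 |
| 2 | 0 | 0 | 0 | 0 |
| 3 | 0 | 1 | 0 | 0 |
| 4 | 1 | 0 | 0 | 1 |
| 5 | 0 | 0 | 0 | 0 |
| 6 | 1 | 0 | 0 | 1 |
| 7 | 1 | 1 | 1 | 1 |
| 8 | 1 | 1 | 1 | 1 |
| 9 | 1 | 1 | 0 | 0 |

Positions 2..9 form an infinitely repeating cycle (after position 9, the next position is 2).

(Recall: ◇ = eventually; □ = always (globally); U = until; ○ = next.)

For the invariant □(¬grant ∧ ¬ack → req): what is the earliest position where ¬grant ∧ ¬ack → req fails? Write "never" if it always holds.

2

Check ¬grant ∧ ¬ack → req at each position in order: 0 ✓, 1 ✓.
At position 2 the labels are {}, so ¬grant ∧ ¬ack → req is false there. This is the first violation.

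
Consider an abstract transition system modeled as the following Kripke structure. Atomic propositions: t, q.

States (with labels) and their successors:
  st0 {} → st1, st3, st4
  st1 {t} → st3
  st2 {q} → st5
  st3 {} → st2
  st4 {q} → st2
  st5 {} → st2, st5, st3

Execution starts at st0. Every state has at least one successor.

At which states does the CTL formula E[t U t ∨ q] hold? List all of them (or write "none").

States satisfying t: {st1}.
States satisfying t ∨ q: {st1, st2, st4}.
States satisfying E[t U t ∨ q]: {st1, st2, st4}.

{st1, st2, st4}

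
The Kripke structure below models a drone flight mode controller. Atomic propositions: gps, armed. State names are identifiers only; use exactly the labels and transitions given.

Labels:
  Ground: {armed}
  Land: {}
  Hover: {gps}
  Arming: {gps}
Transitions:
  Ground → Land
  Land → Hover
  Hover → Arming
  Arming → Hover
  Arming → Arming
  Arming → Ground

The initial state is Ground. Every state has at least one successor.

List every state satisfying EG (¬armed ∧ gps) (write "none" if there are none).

{Hover, Arming}

States satisfying ¬armed ∧ gps: {Hover, Arming}.
States satisfying EG (¬armed ∧ gps): {Hover, Arming}.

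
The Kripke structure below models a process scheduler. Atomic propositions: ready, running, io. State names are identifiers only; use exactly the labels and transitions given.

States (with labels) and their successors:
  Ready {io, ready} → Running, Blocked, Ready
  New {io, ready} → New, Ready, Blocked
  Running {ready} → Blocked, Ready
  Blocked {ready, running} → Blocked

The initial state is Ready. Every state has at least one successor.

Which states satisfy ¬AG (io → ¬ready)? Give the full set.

{Ready, New, Running}

States satisfying io → ¬ready: {Running, Blocked}.
States satisfying AG (io → ¬ready): {Blocked}.
States satisfying ¬AG (io → ¬ready): {Ready, New, Running}.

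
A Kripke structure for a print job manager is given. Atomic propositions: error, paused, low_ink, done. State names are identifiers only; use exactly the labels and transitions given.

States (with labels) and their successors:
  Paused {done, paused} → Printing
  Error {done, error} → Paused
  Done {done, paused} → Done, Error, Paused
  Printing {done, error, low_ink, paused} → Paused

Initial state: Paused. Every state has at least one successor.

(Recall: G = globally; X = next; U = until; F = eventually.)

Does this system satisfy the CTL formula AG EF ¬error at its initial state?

Satisfied

States satisfying EF ¬error: {Paused, Error, Done, Printing}.
States satisfying AG EF ¬error: {Paused, Error, Done, Printing}.
Every state reachable from Paused satisfies EF ¬error.
Paused ∈ Sat(AG EF ¬error).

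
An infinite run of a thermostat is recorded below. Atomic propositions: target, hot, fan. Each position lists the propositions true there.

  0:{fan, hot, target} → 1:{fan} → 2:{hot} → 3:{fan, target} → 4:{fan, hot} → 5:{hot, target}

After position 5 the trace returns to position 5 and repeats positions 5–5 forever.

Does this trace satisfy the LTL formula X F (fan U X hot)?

Satisfied

The position after 0 is 1; F (fan U X hot) is true there.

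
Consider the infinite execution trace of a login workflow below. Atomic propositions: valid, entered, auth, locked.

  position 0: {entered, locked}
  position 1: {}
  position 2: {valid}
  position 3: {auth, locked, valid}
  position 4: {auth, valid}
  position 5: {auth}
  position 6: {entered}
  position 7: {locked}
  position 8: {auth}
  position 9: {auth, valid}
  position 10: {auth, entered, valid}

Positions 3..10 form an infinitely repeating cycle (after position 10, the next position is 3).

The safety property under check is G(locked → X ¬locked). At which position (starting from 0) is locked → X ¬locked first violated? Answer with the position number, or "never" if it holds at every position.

never

locked → X ¬locked holds at every position 0..10, and those are all the positions the trace ever visits, so the invariant G(locked → X ¬locked) is never violated.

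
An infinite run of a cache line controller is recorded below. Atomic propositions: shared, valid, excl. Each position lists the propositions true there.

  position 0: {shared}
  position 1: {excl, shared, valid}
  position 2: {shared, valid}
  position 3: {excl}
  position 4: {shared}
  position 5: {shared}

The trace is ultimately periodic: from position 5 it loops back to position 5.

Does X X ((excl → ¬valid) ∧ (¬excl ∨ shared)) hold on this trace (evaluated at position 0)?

The position after 0 is 1; X ((excl → ¬valid) ∧ (¬excl ∨ shared)) is true there.

Yes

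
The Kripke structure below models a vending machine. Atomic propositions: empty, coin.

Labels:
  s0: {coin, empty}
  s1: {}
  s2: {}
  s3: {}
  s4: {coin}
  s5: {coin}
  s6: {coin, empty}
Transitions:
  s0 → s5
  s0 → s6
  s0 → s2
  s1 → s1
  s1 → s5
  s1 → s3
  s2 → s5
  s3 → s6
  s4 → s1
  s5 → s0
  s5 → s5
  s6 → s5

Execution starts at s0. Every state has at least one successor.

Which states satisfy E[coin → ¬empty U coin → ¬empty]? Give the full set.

{s1, s2, s3, s4, s5}

States satisfying coin → ¬empty: {s1, s2, s3, s4, s5}.
States satisfying E[coin → ¬empty U coin → ¬empty]: {s1, s2, s3, s4, s5}.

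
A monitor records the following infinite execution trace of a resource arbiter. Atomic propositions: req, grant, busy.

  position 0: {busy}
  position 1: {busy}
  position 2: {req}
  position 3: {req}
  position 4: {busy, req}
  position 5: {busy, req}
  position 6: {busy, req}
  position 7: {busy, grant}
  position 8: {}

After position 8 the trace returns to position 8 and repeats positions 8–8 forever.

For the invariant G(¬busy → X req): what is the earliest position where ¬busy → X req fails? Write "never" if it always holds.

Check ¬busy → X req at each position in order: 0 ✓, 1 ✓, 2 ✓, 3 ✓, 4 ✓, 5 ✓, 6 ✓, 7 ✓.
At position 8 the labels are {} and the next position 8 has {}, so ¬busy → X req is false there. This is the first violation.

8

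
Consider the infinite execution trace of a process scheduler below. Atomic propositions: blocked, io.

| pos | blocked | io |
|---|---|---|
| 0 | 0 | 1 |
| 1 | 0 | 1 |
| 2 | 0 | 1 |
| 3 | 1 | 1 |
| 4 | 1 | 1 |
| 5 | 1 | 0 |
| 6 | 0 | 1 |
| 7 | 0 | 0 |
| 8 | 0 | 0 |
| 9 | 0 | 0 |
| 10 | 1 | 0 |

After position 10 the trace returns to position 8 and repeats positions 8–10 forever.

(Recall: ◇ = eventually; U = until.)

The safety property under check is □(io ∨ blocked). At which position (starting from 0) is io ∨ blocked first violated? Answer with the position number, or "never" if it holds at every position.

7

Check io ∨ blocked at each position in order: 0 ✓, 1 ✓, 2 ✓, 3 ✓, 4 ✓, 5 ✓, 6 ✓.
At position 7 the labels are {}, so io ∨ blocked is false there. This is the first violation.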